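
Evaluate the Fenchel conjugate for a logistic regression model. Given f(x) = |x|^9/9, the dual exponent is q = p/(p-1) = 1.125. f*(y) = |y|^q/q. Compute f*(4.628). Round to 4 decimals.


The conjugate exponent q satisfies 1/p + 1/q = 1.
p = 9, so q = 9/(9 - 1) = 1.125
|y|^q = 4.628^1.125 = 5.6049
f*(4.628) = 5.6049 / 1.125 = 4.9821


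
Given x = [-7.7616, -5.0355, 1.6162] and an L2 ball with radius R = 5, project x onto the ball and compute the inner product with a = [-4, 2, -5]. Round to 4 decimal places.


Step 1: Compute ||x|| (intermediates to 6 decimals).
||x|| = sqrt((-7.7616)^2 + (-5.0355)^2 + 1.6162^2) = 9.39206
Step 2: Project.
Since ||x|| > R, scale = R/||x|| = 5/9.39206 = 0.532365, proj(x) = scale * x
proj(x) = [-4.132004, -2.680724, 0.860408]
Step 3: Dot product.
a^T * proj(x) = -4*(-4.132004) + 2*(-2.680724) - 5*0.860408 = 6.8645


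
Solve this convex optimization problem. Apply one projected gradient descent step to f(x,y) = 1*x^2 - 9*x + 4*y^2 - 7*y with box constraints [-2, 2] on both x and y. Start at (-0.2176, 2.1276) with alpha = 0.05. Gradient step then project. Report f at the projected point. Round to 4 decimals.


Step 1: Compute gradient at (-0.2176, 2.1276).
grad_x = 2*1*-0.2176 - 9 = -9.4352
grad_y = 2*4*2.1276 - 7 = 10.0208
Step 2: Gradient step.
x_raw = -0.2176 - 0.05*-9.4352 = 0.2542
y_raw = 2.1276 - 0.05*10.0208 = 1.6266
Step 3: Project onto [-2, 2].
x_proj = clip(0.2542) = 0.2542
y_proj = clip(1.6266) = 1.6266
Step 4: Evaluate f.
f(0.2542, 1.6266) = -3.026


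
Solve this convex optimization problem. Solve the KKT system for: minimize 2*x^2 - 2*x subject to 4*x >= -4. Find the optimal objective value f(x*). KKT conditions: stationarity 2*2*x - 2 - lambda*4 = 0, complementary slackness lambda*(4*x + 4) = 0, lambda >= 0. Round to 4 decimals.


Step 1: Try lambda = 0 (constraint inactive).
Stationarity: 2*2*x - 2 = 0
x* = 2/(2*2) = 0.5
Check constraint: 4*0.5 = 2.0 >= -4 -- satisfied.
Step 2: Compute optimal value.
f(x*) = 2*0.5^2 - 2*0.5 = -0.5


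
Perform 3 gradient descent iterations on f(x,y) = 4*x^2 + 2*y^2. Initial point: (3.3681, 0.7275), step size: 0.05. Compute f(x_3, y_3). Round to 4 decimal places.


Gradient descent on f(x,y) = 4*x^2 + 2*y^2.
Starting point: (3.3681, 0.7275), alpha = 0.05
Step 1: grad_x = 2*4*3.3681 = 26.9448, grad_y = 2*2*0.7275 = 2.91
  x_1 = 3.3681 - 0.05*26.9448 = 2.0209
  y_1 = 0.7275 - 0.05*2.91 = 0.582
Step 2: grad_x = 2*4*2.0209 = 16.1669, grad_y = 2*2*0.582 = 2.328
  x_2 = 2.0209 - 0.05*16.1669 = 1.2125
  y_2 = 0.582 - 0.05*2.328 = 0.4656
Step 3: grad_x = 2*4*1.2125 = 9.7001, grad_y = 2*2*0.4656 = 1.8624
  x_3 = 1.2125 - 0.05*9.7001 = 0.7275
  y_3 = 0.4656 - 0.05*1.8624 = 0.3725
f(0.7275, 0.3725) = 4*0.7275^2 + 2*0.3725^2 = 2.3946


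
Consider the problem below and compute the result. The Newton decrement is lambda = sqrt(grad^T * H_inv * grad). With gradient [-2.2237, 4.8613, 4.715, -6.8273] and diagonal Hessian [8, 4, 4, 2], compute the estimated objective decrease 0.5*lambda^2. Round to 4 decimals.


Step 1: H is diagonal, so H^(-1) * g = [-0.278, 1.2153, 1.1788, -3.4137].
Step 2: g^T H^(-1) g = sum_i g_i^2 / H_ii
  = (-2.2237)^2/8 + (4.8613)^2/4 + (4.715)^2/4 + (-6.8273)^2/2
  = 0.6181 + 5.9081 + 5.5578 + 23.306 = 35.39
Step 3: Objective decrease = 0.5 * g^T H^(-1) g = 17.695


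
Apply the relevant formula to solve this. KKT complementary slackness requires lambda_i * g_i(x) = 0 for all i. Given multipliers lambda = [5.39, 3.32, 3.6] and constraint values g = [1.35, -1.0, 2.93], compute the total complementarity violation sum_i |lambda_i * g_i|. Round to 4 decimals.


KKT complementary slackness check:
lambda_1 * g_1 = 5.39 * 1.35 = 7.2765
lambda_2 * g_2 = 3.32 * -1.0 = -3.32
lambda_3 * g_3 = 3.6 * 2.93 = 10.548
Total violation = 7.2765 + 3.32 + 10.548 = 21.1445


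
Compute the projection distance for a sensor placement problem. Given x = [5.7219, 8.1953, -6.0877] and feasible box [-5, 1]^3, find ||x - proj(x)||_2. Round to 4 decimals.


Project each component onto [-5, 1].
clip(5.7219) = 1.0, clip(8.1953) = 1.0, clip(-6.0877) = -5.0
Projection = [1.0, 1.0, -5.0]
Squared diffs: [22.2963, 51.7723, 1.1831]
Distance = sqrt(75.2517) = 8.6748


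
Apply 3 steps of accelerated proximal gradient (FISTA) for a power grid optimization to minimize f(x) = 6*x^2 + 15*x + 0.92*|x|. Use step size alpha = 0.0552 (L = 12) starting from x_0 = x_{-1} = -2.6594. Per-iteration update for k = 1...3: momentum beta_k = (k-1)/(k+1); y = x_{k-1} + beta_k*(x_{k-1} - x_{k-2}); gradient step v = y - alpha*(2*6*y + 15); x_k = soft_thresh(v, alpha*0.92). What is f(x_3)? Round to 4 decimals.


FISTA on f(x) = 6*x^2 + 15*x + 0.92*|x|
L = 12, alpha = 0.0552
Iteration 1: beta = 0.0, y = -2.6594 + 0.0*(-2.6594 + 2.6594) = -2.6594
  grad(y) = -16.9128, v = y - alpha*grad = -1.7258
  prox(v) = soft_thresh(-1.7258, 0.0508) = -1.675
Iteration 2: beta = 0.3333, y = -1.675 + 0.3333*(-1.675 + 2.6594) = -1.3469
  grad(y) = -1.1629, v = y - alpha*grad = -1.2827
  prox(v) = soft_thresh(-1.2827, 0.0508) = -1.2319
Iteration 3: beta = 0.5, y = -1.2319 + 0.5*(-1.2319 + 1.675) = -1.0104
  grad(y) = 2.8754, v = y - alpha*grad = -1.1691
  prox(v) = soft_thresh(-1.1691, 0.0508) = -1.1183
f(x_3) = 6*(-1.1183)^2 + 15*(-1.1183) + 0.92*|-1.1183| = -8.2421


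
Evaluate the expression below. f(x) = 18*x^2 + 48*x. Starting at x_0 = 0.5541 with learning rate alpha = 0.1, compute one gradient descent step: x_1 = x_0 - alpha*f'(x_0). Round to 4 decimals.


We compute the gradient at x_0 and apply the update.
f'(x) = 36*x + 48
f'(0.5541) = 36*0.5541 + 48 = 67.9476
x_1 = 0.5541 - 0.1*67.9476 = -6.2407


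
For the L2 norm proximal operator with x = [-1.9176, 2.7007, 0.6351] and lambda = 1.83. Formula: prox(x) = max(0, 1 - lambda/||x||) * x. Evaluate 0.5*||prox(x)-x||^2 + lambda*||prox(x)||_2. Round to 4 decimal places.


Step 1: Compute ||x||.
||x|| = 3.3726
Step 2: Compute scaling factor.
scale = max(0, 1 - 1.83/3.3726) = 0.4574
Step 3: prox(x) = [-0.8771, 1.2353, 0.2905]
||prox(x)|| = 1.5426
Step 4: Proximal objective.
0.5*||prox-x||^2 = 1.6745
lambda*||prox|| = 2.823
Total = 4.4974


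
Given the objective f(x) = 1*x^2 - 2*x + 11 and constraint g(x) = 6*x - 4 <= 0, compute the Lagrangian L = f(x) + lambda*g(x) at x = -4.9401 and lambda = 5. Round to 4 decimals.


Step 1: Evaluate f(x).
f(-4.9401) = 1*(-4.9401)^2 - 2*(-4.9401) + 11 = 45.2848
Step 2: Evaluate g(x).
g(-4.9401) = 6*-4.9401 - 4 = -33.6406
Step 3: Compute Lagrangian.
L = 45.2848 + 5*-33.6406 = -122.9182


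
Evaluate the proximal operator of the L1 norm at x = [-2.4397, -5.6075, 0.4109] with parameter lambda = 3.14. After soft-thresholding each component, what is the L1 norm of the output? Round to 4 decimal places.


Soft-thresholding with lambda = 3.14:
prox(-2.4397) = sign(-2.4397)*max(|-2.4397| - 3.14, 0) = 0.0
prox(-5.6075) = sign(-5.6075)*max(|-5.6075| - 3.14, 0) = -2.4675
prox(0.4109) = sign(0.4109)*max(|0.4109| - 3.14, 0) = 0.0
prox(x) = [0.0, -2.4675, 0.0]
||prox(x)||_1 = 0.0 + 2.4675 + 0.0 = 2.4675


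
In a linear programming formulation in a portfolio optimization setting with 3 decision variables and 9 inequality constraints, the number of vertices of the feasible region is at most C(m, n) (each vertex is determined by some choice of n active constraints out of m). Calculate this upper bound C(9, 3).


Each vertex corresponds to some choice of n active constraints out of m, so the number of vertices is at most C(m, n) = m! / (n!(m-n)!).
m = 9, n = 3
Numerator: 9 * 8 * 7
Denominator: 3! = 6
C(9, 3) = 84


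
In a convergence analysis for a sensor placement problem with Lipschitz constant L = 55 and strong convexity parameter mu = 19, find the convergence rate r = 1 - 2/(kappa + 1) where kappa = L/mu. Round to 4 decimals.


Step 1: Compute the condition number.
kappa = L/mu = 55/19 = 2.8947
Step 2: Compute the convergence rate.
r = 1 - 2/(kappa + 1) = 1 - 2*mu/(L + mu) = (L - mu)/(L + mu) = 36/74 = 0.4865


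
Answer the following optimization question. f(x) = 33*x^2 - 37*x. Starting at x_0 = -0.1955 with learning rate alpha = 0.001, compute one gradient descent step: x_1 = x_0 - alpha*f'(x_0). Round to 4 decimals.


We compute the gradient at x_0 and apply the update.
f'(x) = 66*x - 37
f'(-0.1955) = 66*-0.1955 - 37 = -49.903
x_1 = -0.1955 - 0.001*-49.903 = -0.1456


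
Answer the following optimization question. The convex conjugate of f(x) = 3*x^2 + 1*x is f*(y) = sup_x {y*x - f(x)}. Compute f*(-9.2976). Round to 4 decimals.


f*(y) = sup_x {y*x - a*x^2 - b*x} = sup_x {(y-b)*x - a*x^2}
FOC: (y - b) - 2a*x = 0 => x* = (y - b)/(2a)
x* = (-9.2976 - 1)/(2*3) = -1.7163
f*(-9.2976) = (y-b)^2/(4a) = (-9.2976 - 1)^2/(4*3)
= 106.0406/12 = 8.8367


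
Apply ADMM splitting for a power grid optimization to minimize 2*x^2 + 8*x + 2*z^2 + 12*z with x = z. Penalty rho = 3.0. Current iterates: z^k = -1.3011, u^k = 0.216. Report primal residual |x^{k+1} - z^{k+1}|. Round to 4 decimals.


ADMM iteration with rho = 3.0, z^k = -1.3011, u^k = 0.216
Step 1: x-update.
Minimize 2*x^2 + 8*x + (3.0/2)*(x + 1.3011 + 0.216)^2
FOC: (2*2 + 3.0)*x = -8 + 3.0*(-1.3011 - 0.216)
x^{k+1} = -1.793
Step 2: z-update.
Minimize 2*z^2 + 12*z + (3.0/2)*(-1.793 - z + 0.216)^2
FOC: (2*2 + 3.0)*z = -12 + 3.0*(-1.793 + 0.216)
z^{k+1} = -2.3902
Step 3: u-update.
u^{k+1} = 0.216 - 1.793 + 2.3902 = 0.8131
Step 4: Primal residual = |-1.793 + 2.3902| = 0.5971


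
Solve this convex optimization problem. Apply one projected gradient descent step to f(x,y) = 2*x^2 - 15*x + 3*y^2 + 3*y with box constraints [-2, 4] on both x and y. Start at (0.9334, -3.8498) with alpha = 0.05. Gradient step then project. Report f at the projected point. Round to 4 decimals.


Step 1: Compute gradient at (0.9334, -3.8498).
grad_x = 2*2*0.9334 - 15 = -11.2664
grad_y = 2*3*-3.8498 + 3 = -20.0988
Step 2: Gradient step.
x_raw = 0.9334 - 0.05*-11.2664 = 1.4967
y_raw = -3.8498 - 0.05*-20.0988 = -2.8449
Step 3: Project onto [-2, 4].
x_proj = clip(1.4967) = 1.4967
y_proj = clip(-2.8449) = -2.0
Step 4: Evaluate f.
f(1.4967, -2.0) = -11.9705


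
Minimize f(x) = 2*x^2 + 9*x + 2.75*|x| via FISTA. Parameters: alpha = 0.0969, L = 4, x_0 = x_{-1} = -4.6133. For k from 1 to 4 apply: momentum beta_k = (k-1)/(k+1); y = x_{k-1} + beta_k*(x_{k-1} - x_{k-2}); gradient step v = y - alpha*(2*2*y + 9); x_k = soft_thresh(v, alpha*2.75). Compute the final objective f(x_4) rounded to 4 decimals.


FISTA on f(x) = 2*x^2 + 9*x + 2.75*|x|
L = 4, alpha = 0.0969
Iteration 1: beta = 0.0, y = -4.6133 + 0.0*(-4.6133 + 4.6133) = -4.6133
  grad(y) = -9.4532, v = y - alpha*grad = -3.6973
  prox(v) = soft_thresh(-3.6973, 0.2665) = -3.4308
Iteration 2: beta = 0.3333, y = -3.4308 + 0.3333*(-3.4308 + 4.6133) = -3.0366
  grad(y) = -3.1466, v = y - alpha*grad = -2.7317
  prox(v) = soft_thresh(-2.7317, 0.2665) = -2.4653
Iteration 3: beta = 0.5, y = -2.4653 + 0.5*(-2.4653 + 3.4308) = -1.9825
  grad(y) = 1.07, v = y - alpha*grad = -2.0862
  prox(v) = soft_thresh(-2.0862, 0.2665) = -1.8197
Iteration 4: beta = 0.6, y = -1.8197 + 0.6*(-1.8197 + 2.4653) = -1.4324
  grad(y) = 3.2705, v = y - alpha*grad = -1.7493
  prox(v) = soft_thresh(-1.7493, 0.2665) = -1.4828
f(x_4) = 2*(-1.4828)^2 + 9*(-1.4828) + 2.75*|-1.4828| = -4.8701


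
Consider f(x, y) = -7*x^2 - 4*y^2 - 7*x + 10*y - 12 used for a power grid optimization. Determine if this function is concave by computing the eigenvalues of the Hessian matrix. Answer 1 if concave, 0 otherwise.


The Hessian of f(x,y) = -7*x^2 - 4*y^2 - 7*x + 10*y - 12 is:
H = [[-14, 0], [0, -8]]
Trace = -14 - 8 = -22
Determinant = -14*-8 - (0)^2 = 112
Discriminant = (-22)^2 - 4*112 = 36.0
Eigenvalues: lambda_1 = -14.0, lambda_2 = -8.0
The function is concave.

1


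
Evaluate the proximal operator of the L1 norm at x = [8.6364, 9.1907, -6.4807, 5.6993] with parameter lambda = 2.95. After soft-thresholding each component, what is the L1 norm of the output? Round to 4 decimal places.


Soft-thresholding with lambda = 2.95:
prox(8.6364) = sign(8.6364)*max(|8.6364| - 2.95, 0) = 5.6864
prox(9.1907) = sign(9.1907)*max(|9.1907| - 2.95, 0) = 6.2407
prox(-6.4807) = sign(-6.4807)*max(|-6.4807| - 2.95, 0) = -3.5307
prox(5.6993) = sign(5.6993)*max(|5.6993| - 2.95, 0) = 2.7493
prox(x) = [5.6864, 6.2407, -3.5307, 2.7493]
||prox(x)||_1 = 5.6864 + 6.2407 + 3.5307 + 2.7493 = 18.2071


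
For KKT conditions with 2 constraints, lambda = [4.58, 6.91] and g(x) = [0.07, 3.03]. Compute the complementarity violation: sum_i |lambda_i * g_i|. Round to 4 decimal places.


KKT complementary slackness check:
lambda_1 * g_1 = 4.58 * 0.07 = 0.3206
lambda_2 * g_2 = 6.91 * 3.03 = 20.9373
Total violation = 0.3206 + 20.9373 = 21.2579


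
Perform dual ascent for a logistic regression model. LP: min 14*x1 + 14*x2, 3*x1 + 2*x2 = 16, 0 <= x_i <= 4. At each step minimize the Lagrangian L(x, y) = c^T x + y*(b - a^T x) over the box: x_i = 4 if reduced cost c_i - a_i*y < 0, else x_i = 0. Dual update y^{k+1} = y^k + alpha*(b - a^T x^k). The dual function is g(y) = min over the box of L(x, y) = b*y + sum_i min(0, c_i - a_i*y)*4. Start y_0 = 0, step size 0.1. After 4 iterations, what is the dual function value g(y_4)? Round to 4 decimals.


Dual ascent for LP: min 14*x1 + 14*x2, 3*x1 + 2*x2 = 16, 0 <= x_i <= 4
Step 1: y^k = 0.0, reduced costs: (14.0, 14.0)
  x^k = (0.0, 0.0), subgradient = b - a^T x = 16.0
  y^{k+1} = 0.0 + 0.1*16.0 = 1.6
Step 2: y^k = 1.6, reduced costs: (9.2, 10.8)
  x^k = (0.0, 0.0), subgradient = b - a^T x = 16.0
  y^{k+1} = 1.6 + 0.1*16.0 = 3.2
Step 3: y^k = 3.2, reduced costs: (4.4, 7.6)
  x^k = (0.0, 0.0), subgradient = b - a^T x = 16.0
  y^{k+1} = 3.2 + 0.1*16.0 = 4.8
Step 4: y^k = 4.8, reduced costs: (-0.4, 4.4)
  x^k = (4.0, 0.0), subgradient = b - a^T x = 4.0
  y^{k+1} = 4.8 + 0.1*4.0 = 5.2
Dual objective at y_4 = 5.2: reduced costs (-1.6, 3.6), box minimizer x = (4.0, 0.0)
g(y_4) = b*y + (c1 - a1*y)*x1 + (c2 - a2*y)*x2 = 16*5.2 + (-1.6)*4.0 + 3.6*0.0 = 83.2 - 6.4 + 0.0 = 76.8


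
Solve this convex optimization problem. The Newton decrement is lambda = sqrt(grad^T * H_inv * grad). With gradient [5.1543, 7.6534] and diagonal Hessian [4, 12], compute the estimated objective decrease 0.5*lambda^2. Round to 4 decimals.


Step 1: H is diagonal, so H^(-1) * g = [1.2886, 0.6378].
Step 2: g^T H^(-1) g = sum_i g_i^2 / H_ii
  = (5.1543)^2/4 + (7.6534)^2/12
  = 6.6417 + 4.8812 = 11.5229
Step 3: Objective decrease = 0.5 * g^T H^(-1) g = 5.7615


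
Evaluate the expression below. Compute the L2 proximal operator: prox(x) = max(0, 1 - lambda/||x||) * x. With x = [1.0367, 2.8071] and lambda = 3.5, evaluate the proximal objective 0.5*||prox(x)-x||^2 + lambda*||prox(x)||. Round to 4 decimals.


Step 1: Compute ||x||.
||x|| = 2.9924
Step 2: Compute scaling factor.
scale = max(0, 1 - 3.5/2.9924) = 0.0
Step 3: prox(x) = [0.0, 0.0]
||prox(x)|| = 0.0
Step 4: Proximal objective.
0.5*||prox-x||^2 = 4.4773
lambda*||prox|| = 0.0
Total = 4.4773


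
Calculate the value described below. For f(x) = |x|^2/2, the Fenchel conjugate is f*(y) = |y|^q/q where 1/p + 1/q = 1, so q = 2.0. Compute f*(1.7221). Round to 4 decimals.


The conjugate exponent q satisfies 1/p + 1/q = 1.
p = 2, so q = 2/(2 - 1) = 2.0
|y|^q = 1.7221^2.0 = 2.9656
f*(1.7221) = 2.9656 / 2.0 = 1.4828


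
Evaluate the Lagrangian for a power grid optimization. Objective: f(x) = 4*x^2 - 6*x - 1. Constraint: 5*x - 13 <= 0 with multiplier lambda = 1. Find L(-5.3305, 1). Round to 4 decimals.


Step 1: Evaluate f(x).
f(-5.3305) = 4*(-5.3305)^2 - 6*(-5.3305) - 1 = 144.6399
Step 2: Evaluate g(x).
g(-5.3305) = 5*-5.3305 - 13 = -39.6525
Step 3: Compute Lagrangian.
L = 144.6399 + 1*-39.6525 = 104.9874


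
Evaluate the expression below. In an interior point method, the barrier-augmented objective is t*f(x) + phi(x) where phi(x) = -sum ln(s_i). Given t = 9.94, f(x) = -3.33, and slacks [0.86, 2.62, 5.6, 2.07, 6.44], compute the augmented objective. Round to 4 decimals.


Step 1: Compute log-barrier.
ln values: [-0.1508, 0.9632, 1.7228, 0.7275, 1.8625]
phi = -(-0.1508 + 0.9632 + 1.7228 + 0.7275 + 1.8625) = -5.1252
Step 2: Compute augmented objective.
t*f(x) = 9.94*-3.33 = -33.1002
Total = -33.1002 - 5.1252 = -38.2254


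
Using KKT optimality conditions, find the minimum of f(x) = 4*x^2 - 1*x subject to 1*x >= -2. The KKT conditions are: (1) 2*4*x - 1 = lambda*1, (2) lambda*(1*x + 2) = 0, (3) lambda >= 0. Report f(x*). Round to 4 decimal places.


Step 1: Try lambda = 0 (constraint inactive).
Stationarity: 2*4*x - 1 = 0
x* = 1/(2*4) = 0.125
Check constraint: 1*0.125 = 0.125 >= -2 -- satisfied.
Step 2: Compute optimal value.
f(x*) = 4*0.125^2 - 1*0.125 = -0.0625


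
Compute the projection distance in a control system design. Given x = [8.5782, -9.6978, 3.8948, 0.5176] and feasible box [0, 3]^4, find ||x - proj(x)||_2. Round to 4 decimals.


Project each component onto [0, 3].
clip(8.5782) = 3.0, clip(-9.6978) = 0.0, clip(3.8948) = 3.0, clip(0.5176) = 0.5176
Projection = [3.0, 0.0, 3.0, 0.5176]
Squared diffs: [31.1163, 94.0473, 0.8007, 0.0]
Distance = sqrt(125.9643) = 11.2234


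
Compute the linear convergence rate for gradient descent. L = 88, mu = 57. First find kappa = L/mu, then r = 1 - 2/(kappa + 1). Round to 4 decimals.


Step 1: Compute the condition number.
kappa = L/mu = 88/57 = 1.5439
Step 2: Compute the convergence rate.
r = 1 - 2/(kappa + 1) = 1 - 2*mu/(L + mu) = (L - mu)/(L + mu) = 31/145 = 0.2138


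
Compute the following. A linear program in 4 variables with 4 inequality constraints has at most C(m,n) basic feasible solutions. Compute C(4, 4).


Each vertex corresponds to some choice of n active constraints out of m, so the number of vertices is at most C(m, n) = m! / (n!(m-n)!).
m = 4, n = 4
Numerator: 4 * 3 * 2 * 1
Denominator: 4! = 24
C(4, 4) = 1


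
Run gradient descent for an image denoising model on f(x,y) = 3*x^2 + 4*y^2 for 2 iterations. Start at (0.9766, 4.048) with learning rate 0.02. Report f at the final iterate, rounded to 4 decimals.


Gradient descent on f(x,y) = 3*x^2 + 4*y^2.
Starting point: (0.9766, 4.048), alpha = 0.02
Step 1: grad_x = 2*3*0.9766 = 5.8596, grad_y = 2*4*4.048 = 32.384
  x_1 = 0.9766 - 0.02*5.8596 = 0.8594
  y_1 = 4.048 - 0.02*32.384 = 3.4003
Step 2: grad_x = 2*3*0.8594 = 5.1564, grad_y = 2*4*3.4003 = 27.2026
  x_2 = 0.8594 - 0.02*5.1564 = 0.7563
  y_2 = 3.4003 - 0.02*27.2026 = 2.8563
f(0.7563, 2.8563) = 3*0.7563^2 + 4*2.8563^2 = 34.349


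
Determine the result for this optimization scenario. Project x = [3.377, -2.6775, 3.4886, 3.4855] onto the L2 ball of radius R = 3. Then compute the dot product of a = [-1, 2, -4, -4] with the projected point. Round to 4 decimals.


Step 1: Compute ||x|| (intermediates to 6 decimals).
||x|| = sqrt(3.377^2 + (-2.6775)^2 + 3.4886^2 + 3.4855^2) = 6.549212
Step 2: Project.
Since ||x|| > R, scale = R/||x|| = 3/6.549212 = 0.45807, proj(x) = scale * x
proj(x) = [1.546902, -1.226482, 1.598023, 1.596603]
Step 3: Dot product.
a^T * proj(x) = -1*1.546902 + 2*(-1.226482) - 4*1.598023 - 4*1.596603 = -16.7784


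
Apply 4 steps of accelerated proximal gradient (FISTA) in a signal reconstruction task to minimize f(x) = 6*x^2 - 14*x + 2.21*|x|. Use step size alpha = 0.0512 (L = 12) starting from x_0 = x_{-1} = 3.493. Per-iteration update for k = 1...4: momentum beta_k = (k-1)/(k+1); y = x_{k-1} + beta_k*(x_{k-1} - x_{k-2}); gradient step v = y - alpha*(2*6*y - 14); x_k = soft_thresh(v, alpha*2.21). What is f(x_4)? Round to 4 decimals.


FISTA on f(x) = 6*x^2 - 14*x + 2.21*|x|
L = 12, alpha = 0.0512
Iteration 1: beta = 0.0, y = 3.493 + 0.0*(3.493 - 3.493) = 3.493
  grad(y) = 27.916, v = y - alpha*grad = 2.0637
  prox(v) = soft_thresh(2.0637, 0.1132) = 1.9505
Iteration 2: beta = 0.3333, y = 1.9505 + 0.3333*(1.9505 - 3.493) = 1.4364
  grad(y) = 3.2368, v = y - alpha*grad = 1.2707
  prox(v) = soft_thresh(1.2707, 0.1132) = 1.1575
Iteration 3: beta = 0.5, y = 1.1575 + 0.5*(1.1575 - 1.9505) = 0.761
  grad(y) = -4.8679, v = y - alpha*grad = 1.0102
  prox(v) = soft_thresh(1.0102, 0.1132) = 0.8971
Iteration 4: beta = 0.6, y = 0.8971 + 0.6*(0.8971 - 1.1575) = 0.7408
  grad(y) = -5.11, v = y - alpha*grad = 1.0025
  prox(v) = soft_thresh(1.0025, 0.1132) = 0.8893
f(x_4) = 6*0.8893^2 - 14*0.8893 + 2.21*|0.8893| = -5.7397


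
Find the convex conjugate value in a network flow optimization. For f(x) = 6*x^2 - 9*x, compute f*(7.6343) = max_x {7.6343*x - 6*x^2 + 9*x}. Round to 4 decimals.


f*(y) = sup_x {y*x - a*x^2 - b*x} = sup_x {(y-b)*x - a*x^2}
FOC: (y - b) - 2a*x = 0 => x* = (y - b)/(2a)
x* = (7.6343 + 9)/(2*6) = 1.3862
f*(7.6343) = (y-b)^2/(4a) = (7.6343 + 9)^2/(4*6)
= 276.6999/24 = 11.5292


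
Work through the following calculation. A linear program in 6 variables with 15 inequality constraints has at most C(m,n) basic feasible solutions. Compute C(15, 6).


Each vertex corresponds to some choice of n active constraints out of m, so the number of vertices is at most C(m, n) = m! / (n!(m-n)!).
m = 15, n = 6
Numerator: 15 * 14 * 13 * 12 * 11 * 10
Denominator: 6! = 720
C(15, 6) = 5005


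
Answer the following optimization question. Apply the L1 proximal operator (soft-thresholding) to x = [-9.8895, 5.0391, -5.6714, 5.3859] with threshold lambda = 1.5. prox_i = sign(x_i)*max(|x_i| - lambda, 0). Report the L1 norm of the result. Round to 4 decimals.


Soft-thresholding with lambda = 1.5:
prox(-9.8895) = sign(-9.8895)*max(|-9.8895| - 1.5, 0) = -8.3895
prox(5.0391) = sign(5.0391)*max(|5.0391| - 1.5, 0) = 3.5391
prox(-5.6714) = sign(-5.6714)*max(|-5.6714| - 1.5, 0) = -4.1714
prox(5.3859) = sign(5.3859)*max(|5.3859| - 1.5, 0) = 3.8859
prox(x) = [-8.3895, 3.5391, -4.1714, 3.8859]
||prox(x)||_1 = 8.3895 + 3.5391 + 4.1714 + 3.8859 = 19.9859


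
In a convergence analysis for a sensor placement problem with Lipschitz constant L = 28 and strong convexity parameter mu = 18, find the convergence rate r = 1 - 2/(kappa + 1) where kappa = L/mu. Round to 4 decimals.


Step 1: Compute the condition number.
kappa = L/mu = 28/18 = 1.5556
Step 2: Compute the convergence rate.
r = 1 - 2/(kappa + 1) = 1 - 2*mu/(L + mu) = (L - mu)/(L + mu) = 10/46 = 0.2174


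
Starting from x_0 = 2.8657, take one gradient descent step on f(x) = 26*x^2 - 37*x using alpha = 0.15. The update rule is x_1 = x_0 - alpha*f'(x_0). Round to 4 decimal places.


We compute the gradient at x_0 and apply the update.
f'(x) = 52*x - 37
f'(2.8657) = 52*2.8657 - 37 = 112.0164
x_1 = 2.8657 - 0.15*112.0164 = -13.9368


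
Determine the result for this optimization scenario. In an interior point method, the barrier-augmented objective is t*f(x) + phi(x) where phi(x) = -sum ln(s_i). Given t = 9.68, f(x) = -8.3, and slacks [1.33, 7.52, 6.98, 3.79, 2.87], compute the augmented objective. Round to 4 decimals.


Step 1: Compute log-barrier.
ln values: [0.2852, 2.0176, 1.943, 1.3324, 1.0543]
phi = -(0.2852 + 2.0176 + 1.943 + 1.3324 + 1.0543) = -6.6325
Step 2: Compute augmented objective.
t*f(x) = 9.68*-8.3 = -80.344
Total = -80.344 - 6.6325 = -86.9765


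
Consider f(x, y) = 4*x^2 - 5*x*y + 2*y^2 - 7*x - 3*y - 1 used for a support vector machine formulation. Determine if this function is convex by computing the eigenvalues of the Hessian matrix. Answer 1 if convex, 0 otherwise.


The Hessian of f(x,y) = 4*x^2 - 5*x*y + 2*y^2 - 7*x - 3*y - 1 is:
H = [[8, -5], [-5, 4]]
Trace = 8 + 4 = 12
Determinant = 8*4 - (-5)^2 = 7
Discriminant = (12)^2 - 4*7 = 116.0
Eigenvalues: lambda_1 = 0.6148, lambda_2 = 11.3852
The function is convex.

1


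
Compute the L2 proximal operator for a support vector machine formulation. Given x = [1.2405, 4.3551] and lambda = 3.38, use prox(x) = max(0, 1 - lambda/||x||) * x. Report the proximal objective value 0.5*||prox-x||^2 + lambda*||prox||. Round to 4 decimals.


Step 1: Compute ||x||.
||x|| = 4.5283
Step 2: Compute scaling factor.
scale = max(0, 1 - 3.38/4.5283) = 0.2536
Step 3: prox(x) = [0.3146, 1.1044]
||prox(x)|| = 1.1483
Step 4: Proximal objective.
0.5*||prox-x||^2 = 5.7122
lambda*||prox|| = 3.8813
Total = 9.5935


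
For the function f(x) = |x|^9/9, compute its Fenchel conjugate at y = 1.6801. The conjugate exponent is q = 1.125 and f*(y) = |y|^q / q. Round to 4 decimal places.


The conjugate exponent q satisfies 1/p + 1/q = 1.
p = 9, so q = 9/(9 - 1) = 1.125
|y|^q = 1.6801^1.125 = 1.7927
f*(1.6801) = 1.7927 / 1.125 = 1.5935


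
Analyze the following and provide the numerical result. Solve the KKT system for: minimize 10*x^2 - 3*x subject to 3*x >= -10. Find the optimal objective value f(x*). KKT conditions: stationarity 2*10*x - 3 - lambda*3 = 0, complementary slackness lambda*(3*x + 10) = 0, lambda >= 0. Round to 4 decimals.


Step 1: Try lambda = 0 (constraint inactive).
Stationarity: 2*10*x - 3 = 0
x* = 3/(2*10) = 0.15
Check constraint: 3*0.15 = 0.45 >= -10 -- satisfied.
Step 2: Compute optimal value.
f(x*) = 10*0.15^2 - 3*0.15 = -0.225


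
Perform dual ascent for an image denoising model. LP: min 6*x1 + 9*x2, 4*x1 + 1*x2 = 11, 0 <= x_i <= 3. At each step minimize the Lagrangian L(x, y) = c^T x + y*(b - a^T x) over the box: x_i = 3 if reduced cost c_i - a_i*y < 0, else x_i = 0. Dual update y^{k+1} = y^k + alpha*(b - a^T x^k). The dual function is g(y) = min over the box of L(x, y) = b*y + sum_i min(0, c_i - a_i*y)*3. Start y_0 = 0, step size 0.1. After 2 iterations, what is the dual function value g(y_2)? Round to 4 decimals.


Dual ascent for LP: min 6*x1 + 9*x2, 4*x1 + 1*x2 = 11, 0 <= x_i <= 3
Step 1: y^k = 0.0, reduced costs: (6.0, 9.0)
  x^k = (0.0, 0.0), subgradient = b - a^T x = 11.0
  y^{k+1} = 0.0 + 0.1*11.0 = 1.1
Step 2: y^k = 1.1, reduced costs: (1.6, 7.9)
  x^k = (0.0, 0.0), subgradient = b - a^T x = 11.0
  y^{k+1} = 1.1 + 0.1*11.0 = 2.2
Dual objective at y_2 = 2.2: reduced costs (-2.8, 6.8), box minimizer x = (3.0, 0.0)
g(y_2) = b*y + (c1 - a1*y)*x1 + (c2 - a2*y)*x2 = 11*2.2 + (-2.8)*3.0 + 6.8*0.0 = 24.2 - 8.4 + 0.0 = 15.8


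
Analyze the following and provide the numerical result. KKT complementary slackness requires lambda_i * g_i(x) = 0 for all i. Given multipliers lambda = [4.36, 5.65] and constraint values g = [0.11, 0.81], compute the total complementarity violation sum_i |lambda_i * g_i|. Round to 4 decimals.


KKT complementary slackness check:
lambda_1 * g_1 = 4.36 * 0.11 = 0.4796
lambda_2 * g_2 = 5.65 * 0.81 = 4.5765
Total violation = 0.4796 + 4.5765 = 5.0561


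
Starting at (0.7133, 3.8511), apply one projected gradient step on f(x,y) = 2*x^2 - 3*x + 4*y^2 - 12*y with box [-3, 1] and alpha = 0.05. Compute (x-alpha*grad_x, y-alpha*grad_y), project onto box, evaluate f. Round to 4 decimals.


Step 1: Compute gradient at (0.7133, 3.8511).
grad_x = 2*2*0.7133 - 3 = -0.1468
grad_y = 2*4*3.8511 - 12 = 18.8088
Step 2: Gradient step.
x_raw = 0.7133 - 0.05*-0.1468 = 0.7206
y_raw = 3.8511 - 0.05*18.8088 = 2.9107
Step 3: Project onto [-3, 1].
x_proj = clip(0.7206) = 0.7206
y_proj = clip(2.9107) = 1.0
Step 4: Evaluate f.
f(0.7206, 1.0) = -9.1233


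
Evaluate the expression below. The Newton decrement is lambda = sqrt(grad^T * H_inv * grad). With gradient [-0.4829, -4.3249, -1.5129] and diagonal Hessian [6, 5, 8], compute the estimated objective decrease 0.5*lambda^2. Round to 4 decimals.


Step 1: H is diagonal, so H^(-1) * g = [-0.0805, -0.865, -0.1891].
Step 2: g^T H^(-1) g = sum_i g_i^2 / H_ii
  = (-0.4829)^2/6 + (-4.3249)^2/5 + (-1.5129)^2/8
  = 0.0389 + 3.741 + 0.2861 = 4.0659
Step 3: Objective decrease = 0.5 * g^T H^(-1) g = 2.033


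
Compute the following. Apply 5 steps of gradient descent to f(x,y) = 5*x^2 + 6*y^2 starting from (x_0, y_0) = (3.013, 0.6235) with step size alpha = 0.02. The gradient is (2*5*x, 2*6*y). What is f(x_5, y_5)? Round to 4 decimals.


Gradient descent on f(x,y) = 5*x^2 + 6*y^2.
Starting point: (3.013, 0.6235), alpha = 0.02
Step 1: grad_x = 2*5*3.013 = 30.13, grad_y = 2*6*0.6235 = 7.482
  x_1 = 3.013 - 0.02*30.13 = 2.4104
  y_1 = 0.6235 - 0.02*7.482 = 0.4739
Step 2: grad_x = 2*5*2.4104 = 24.104, grad_y = 2*6*0.4739 = 5.6863
  x_2 = 2.4104 - 0.02*24.104 = 1.9283
  y_2 = 0.4739 - 0.02*5.6863 = 0.3601
Step 3: grad_x = 2*5*1.9283 = 19.2832, grad_y = 2*6*0.3601 = 4.3216
  x_3 = 1.9283 - 0.02*19.2832 = 1.5427
  y_3 = 0.3601 - 0.02*4.3216 = 0.2737
Step 4: grad_x = 2*5*1.5427 = 15.4266, grad_y = 2*6*0.2737 = 3.2844
  x_4 = 1.5427 - 0.02*15.4266 = 1.2341
  y_4 = 0.2737 - 0.02*3.2844 = 0.208
Step 5: grad_x = 2*5*1.2341 = 12.3412, grad_y = 2*6*0.208 = 2.4962
  x_5 = 1.2341 - 0.02*12.3412 = 0.9873
  y_5 = 0.208 - 0.02*2.4962 = 0.1581
f(0.9873, 0.1581) = 5*0.9873^2 + 6*0.1581^2 = 5.0238


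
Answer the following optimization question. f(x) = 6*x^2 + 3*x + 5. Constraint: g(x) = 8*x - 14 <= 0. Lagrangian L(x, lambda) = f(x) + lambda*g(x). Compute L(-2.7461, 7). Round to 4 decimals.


Step 1: Evaluate f(x).
f(-2.7461) = 6*(-2.7461)^2 + 3*(-2.7461) + 5 = 42.0081
Step 2: Evaluate g(x).
g(-2.7461) = 8*-2.7461 - 14 = -35.9688
Step 3: Compute Lagrangian.
L = 42.0081 + 7*-35.9688 = -209.7735


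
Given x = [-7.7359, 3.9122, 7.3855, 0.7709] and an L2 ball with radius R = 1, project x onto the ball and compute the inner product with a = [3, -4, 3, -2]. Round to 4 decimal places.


Step 1: Compute ||x|| (intermediates to 6 decimals).
||x|| = sqrt((-7.7359)^2 + 3.9122^2 + 7.3855^2 + 0.7709^2) = 11.414436
Step 2: Project.
Since ||x|| > R, scale = R/||x|| = 1/11.414436 = 0.087608, proj(x) = scale * x
proj(x) = [-0.677727, 0.34274, 0.647029, 0.067537]
Step 3: Dot product.
a^T * proj(x) = 3*(-0.677727) - 4*0.34274 + 3*0.647029 - 2*0.067537 = -1.5981


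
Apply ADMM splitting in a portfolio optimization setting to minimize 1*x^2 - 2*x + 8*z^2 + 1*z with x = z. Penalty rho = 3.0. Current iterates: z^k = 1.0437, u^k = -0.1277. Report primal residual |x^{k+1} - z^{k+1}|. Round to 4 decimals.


ADMM iteration with rho = 3.0, z^k = 1.0437, u^k = -0.1277
Step 1: x-update.
Minimize 1*x^2 - 2*x + (3.0/2)*(x - 1.0437 - 0.1277)^2
FOC: (2*1 + 3.0)*x = 2 + 3.0*(1.0437 + 0.1277)
x^{k+1} = 1.1028
Step 2: z-update.
Minimize 8*z^2 + 1*z + (3.0/2)*(1.1028 - z - 0.1277)^2
FOC: (2*8 + 3.0)*z = -1 + 3.0*(1.1028 - 0.1277)
z^{k+1} = 0.1013
Step 3: u-update.
u^{k+1} = -0.1277 + 1.1028 - 0.1013 = 0.8738
Step 4: Primal residual = |1.1028 - 0.1013| = 1.0015


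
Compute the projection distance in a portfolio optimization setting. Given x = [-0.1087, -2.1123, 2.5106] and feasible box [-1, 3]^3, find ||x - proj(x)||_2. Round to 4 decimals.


Project each component onto [-1, 3].
clip(-0.1087) = -0.1087, clip(-2.1123) = -1.0, clip(2.5106) = 2.5106
Projection = [-0.1087, -1.0, 2.5106]
Squared diffs: [0.0, 1.2372, 0.0]
Distance = sqrt(1.2372) = 1.1123


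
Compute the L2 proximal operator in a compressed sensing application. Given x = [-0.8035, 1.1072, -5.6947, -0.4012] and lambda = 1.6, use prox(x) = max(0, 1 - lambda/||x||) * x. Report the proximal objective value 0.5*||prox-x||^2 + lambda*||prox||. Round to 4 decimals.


Step 1: Compute ||x||.
||x|| = 5.8704
Step 2: Compute scaling factor.
scale = max(0, 1 - 1.6/5.8704) = 0.7274
Step 3: prox(x) = [-0.5845, 0.8054, -4.1426, -0.2919]
||prox(x)|| = 4.2704
Step 4: Proximal objective.
0.5*||prox-x||^2 = 1.28
lambda*||prox|| = 6.8326
Total = 8.1127


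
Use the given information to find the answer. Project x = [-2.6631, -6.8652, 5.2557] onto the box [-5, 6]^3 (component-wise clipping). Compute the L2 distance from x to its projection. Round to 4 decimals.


Project each component onto [-5, 6].
clip(-2.6631) = -2.6631, clip(-6.8652) = -5.0, clip(5.2557) = 5.2557
Projection = [-2.6631, -5.0, 5.2557]
Squared diffs: [0.0, 3.479, 0.0]
Distance = sqrt(3.479) = 1.8652


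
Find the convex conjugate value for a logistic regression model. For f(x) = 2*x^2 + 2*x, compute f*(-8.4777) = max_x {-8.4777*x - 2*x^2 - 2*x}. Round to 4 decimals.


f*(y) = sup_x {y*x - a*x^2 - b*x} = sup_x {(y-b)*x - a*x^2}
FOC: (y - b) - 2a*x = 0 => x* = (y - b)/(2a)
x* = (-8.4777 - 2)/(2*2) = -2.6194
f*(-8.4777) = (y-b)^2/(4a) = (-8.4777 - 2)^2/(4*2)
= 109.7822/8 = 13.7228


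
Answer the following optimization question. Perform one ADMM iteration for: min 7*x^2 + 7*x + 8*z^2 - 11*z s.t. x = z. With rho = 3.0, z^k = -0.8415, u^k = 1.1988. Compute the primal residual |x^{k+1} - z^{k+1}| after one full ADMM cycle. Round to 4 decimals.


ADMM iteration with rho = 3.0, z^k = -0.8415, u^k = 1.1988
Step 1: x-update.
Minimize 7*x^2 + 7*x + (3.0/2)*(x + 0.8415 + 1.1988)^2
FOC: (2*7 + 3.0)*x = -7 + 3.0*(-0.8415 - 1.1988)
x^{k+1} = -0.7718
Step 2: z-update.
Minimize 8*z^2 - 11*z + (3.0/2)*(-0.7718 - z + 1.1988)^2
FOC: (2*8 + 3.0)*z = 11 + 3.0*(-0.7718 + 1.1988)
z^{k+1} = 0.6464
Step 3: u-update.
u^{k+1} = 1.1988 - 0.7718 - 0.6464 = -0.2194
Step 4: Primal residual = |-0.7718 - 0.6464| = 1.4182


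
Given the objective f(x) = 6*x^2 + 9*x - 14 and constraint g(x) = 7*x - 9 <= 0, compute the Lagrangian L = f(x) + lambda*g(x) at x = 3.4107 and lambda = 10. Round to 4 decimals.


Step 1: Evaluate f(x).
f(3.4107) = 6*3.4107^2 + 9*3.4107 - 14 = 86.4935
Step 2: Evaluate g(x).
g(3.4107) = 7*3.4107 - 9 = 14.8749
Step 3: Compute Lagrangian.
L = 86.4935 + 10*14.8749 = 235.2425


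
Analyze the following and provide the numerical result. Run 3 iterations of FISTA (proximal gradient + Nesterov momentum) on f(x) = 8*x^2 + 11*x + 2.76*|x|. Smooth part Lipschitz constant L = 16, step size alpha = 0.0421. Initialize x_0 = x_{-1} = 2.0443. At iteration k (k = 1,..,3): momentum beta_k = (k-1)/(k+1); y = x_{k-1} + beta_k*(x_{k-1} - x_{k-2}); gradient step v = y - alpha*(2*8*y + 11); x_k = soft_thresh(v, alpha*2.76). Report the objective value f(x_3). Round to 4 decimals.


FISTA on f(x) = 8*x^2 + 11*x + 2.76*|x|
L = 16, alpha = 0.0421
Iteration 1: beta = 0.0, y = 2.0443 + 0.0*(2.0443 - 2.0443) = 2.0443
  grad(y) = 43.7088, v = y - alpha*grad = 0.2042
  prox(v) = soft_thresh(0.2042, 0.1162) = 0.088
Iteration 2: beta = 0.3333, y = 0.088 + 0.3333*(0.088 - 2.0443) = -0.5641
  grad(y) = 1.9736, v = y - alpha*grad = -0.6472
  prox(v) = soft_thresh(-0.6472, 0.1162) = -0.531
Iteration 3: beta = 0.5, y = -0.531 + 0.5*(-0.531 - 0.088) = -0.8405
  grad(y) = -2.4487, v = y - alpha*grad = -0.7375
  prox(v) = soft_thresh(-0.7375, 0.1162) = -0.6213
f(x_3) = 8*(-0.6213)^2 + 11*(-0.6213) + 2.76*|-0.6213| = -2.0315


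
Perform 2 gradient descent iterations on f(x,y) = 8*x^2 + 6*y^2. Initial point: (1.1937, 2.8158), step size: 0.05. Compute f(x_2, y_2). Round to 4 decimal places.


Gradient descent on f(x,y) = 8*x^2 + 6*y^2.
Starting point: (1.1937, 2.8158), alpha = 0.05
Step 1: grad_x = 2*8*1.1937 = 19.0992, grad_y = 2*6*2.8158 = 33.7896
  x_1 = 1.1937 - 0.05*19.0992 = 0.2387
  y_1 = 2.8158 - 0.05*33.7896 = 1.1263
Step 2: grad_x = 2*8*0.2387 = 3.8198, grad_y = 2*6*1.1263 = 13.5158
  x_2 = 0.2387 - 0.05*3.8198 = 0.0477
  y_2 = 1.1263 - 0.05*13.5158 = 0.4505
f(0.0477, 0.4505) = 8*0.0477^2 + 6*0.4505^2 = 1.2361


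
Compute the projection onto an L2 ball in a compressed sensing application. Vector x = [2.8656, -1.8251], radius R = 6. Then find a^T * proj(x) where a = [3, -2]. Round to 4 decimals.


Step 1: Compute ||x|| (intermediates to 6 decimals).
||x|| = sqrt(2.8656^2 + (-1.8251)^2) = 3.397448
Step 2: Project.
Since ||x|| <= R, proj = x (no scaling needed).
proj(x) = [2.8656, -1.8251]
Step 3: Dot product.
a^T * proj(x) = 3*2.8656 - 2*(-1.8251) = 12.247


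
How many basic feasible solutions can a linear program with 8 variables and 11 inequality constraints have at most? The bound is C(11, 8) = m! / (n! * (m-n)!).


Each vertex corresponds to some choice of n active constraints out of m, so the number of vertices is at most C(m, n) = m! / (n!(m-n)!).
m = 11, n = 8
Numerator: 11 * 10 * 9 * 8 * 7 * 6 * 5 * 4
Denominator: 8! = 40320
C(11, 8) = 165


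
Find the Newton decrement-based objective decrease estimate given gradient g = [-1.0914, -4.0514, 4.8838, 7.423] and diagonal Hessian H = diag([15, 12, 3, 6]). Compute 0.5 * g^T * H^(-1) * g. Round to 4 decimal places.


Step 1: H is diagonal, so H^(-1) * g = [-0.0728, -0.3376, 1.6279, 1.2372].
Step 2: g^T H^(-1) g = sum_i g_i^2 / H_ii
  = (-1.0914)^2/15 + (-4.0514)^2/12 + (4.8838)^2/3 + (7.423)^2/6
  = 0.0794 + 1.3678 + 7.9505 + 9.1835 = 18.5812
Step 3: Objective decrease = 0.5 * g^T H^(-1) g = 9.2906


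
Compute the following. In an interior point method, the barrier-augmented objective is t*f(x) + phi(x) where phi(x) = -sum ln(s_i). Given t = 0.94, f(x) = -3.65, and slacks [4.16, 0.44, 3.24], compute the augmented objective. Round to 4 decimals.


Step 1: Compute log-barrier.
ln values: [1.4255, -0.821, 1.1756]
phi = -(1.4255 - 0.821 + 1.1756) = -1.7801
Step 2: Compute augmented objective.
t*f(x) = 0.94*-3.65 = -3.431
Total = -3.431 - 1.7801 = -5.2111


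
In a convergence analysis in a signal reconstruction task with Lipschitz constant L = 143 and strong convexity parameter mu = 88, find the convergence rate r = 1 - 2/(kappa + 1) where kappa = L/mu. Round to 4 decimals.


Step 1: Compute the condition number.
kappa = L/mu = 143/88 = 1.625
Step 2: Compute the convergence rate.
r = 1 - 2/(kappa + 1) = 1 - 2*mu/(L + mu) = (L - mu)/(L + mu) = 55/231 = 0.2381


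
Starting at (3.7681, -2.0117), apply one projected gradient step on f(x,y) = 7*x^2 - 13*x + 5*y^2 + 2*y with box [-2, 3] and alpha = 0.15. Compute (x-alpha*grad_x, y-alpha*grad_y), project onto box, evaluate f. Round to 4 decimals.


Step 1: Compute gradient at (3.7681, -2.0117).
grad_x = 2*7*3.7681 - 13 = 39.7534
grad_y = 2*5*-2.0117 + 2 = -18.117
Step 2: Gradient step.
x_raw = 3.7681 - 0.15*39.7534 = -2.1949
y_raw = -2.0117 - 0.15*-18.117 = 0.7059
Step 3: Project onto [-2, 3].
x_proj = clip(-2.1949) = -2.0
y_proj = clip(0.7059) = 0.7059
Step 4: Evaluate f.
f(-2.0, 0.7059) = 57.9028


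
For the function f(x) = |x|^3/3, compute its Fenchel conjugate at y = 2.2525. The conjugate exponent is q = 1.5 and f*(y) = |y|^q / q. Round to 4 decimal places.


The conjugate exponent q satisfies 1/p + 1/q = 1.
p = 3, so q = 3/(3 - 1) = 1.5
|y|^q = 2.2525^1.5 = 3.3806
f*(2.2525) = 3.3806 / 1.5 = 2.2538


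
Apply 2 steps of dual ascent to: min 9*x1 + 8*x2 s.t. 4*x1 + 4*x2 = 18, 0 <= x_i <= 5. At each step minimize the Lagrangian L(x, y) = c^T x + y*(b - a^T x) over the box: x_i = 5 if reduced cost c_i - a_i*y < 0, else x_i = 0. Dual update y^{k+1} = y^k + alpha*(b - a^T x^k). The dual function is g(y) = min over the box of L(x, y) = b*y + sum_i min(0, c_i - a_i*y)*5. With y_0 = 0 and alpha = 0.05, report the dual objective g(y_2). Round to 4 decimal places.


Dual ascent for LP: min 9*x1 + 8*x2, 4*x1 + 4*x2 = 18, 0 <= x_i <= 5
Step 1: y^k = 0.0, reduced costs: (9.0, 8.0)
  x^k = (0.0, 0.0), subgradient = b - a^T x = 18.0
  y^{k+1} = 0.0 + 0.05*18.0 = 0.9
Step 2: y^k = 0.9, reduced costs: (5.4, 4.4)
  x^k = (0.0, 0.0), subgradient = b - a^T x = 18.0
  y^{k+1} = 0.9 + 0.05*18.0 = 1.8
Dual objective at y_2 = 1.8: reduced costs (1.8, 0.8), box minimizer x = (0.0, 0.0)
g(y_2) = b*y + (c1 - a1*y)*x1 + (c2 - a2*y)*x2 = 18*1.8 + 1.8*0.0 + 0.8*0.0 = 32.4 + 0.0 + 0.0 = 32.4


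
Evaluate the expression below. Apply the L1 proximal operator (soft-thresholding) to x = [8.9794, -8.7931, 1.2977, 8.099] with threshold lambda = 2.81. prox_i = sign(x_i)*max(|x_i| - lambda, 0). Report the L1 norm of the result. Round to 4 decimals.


Soft-thresholding with lambda = 2.81:
prox(8.9794) = sign(8.9794)*max(|8.9794| - 2.81, 0) = 6.1694
prox(-8.7931) = sign(-8.7931)*max(|-8.7931| - 2.81, 0) = -5.9831
prox(1.2977) = sign(1.2977)*max(|1.2977| - 2.81, 0) = 0.0
prox(8.099) = sign(8.099)*max(|8.099| - 2.81, 0) = 5.289
prox(x) = [6.1694, -5.9831, 0.0, 5.289]
||prox(x)||_1 = 6.1694 + 5.9831 + 0.0 + 5.289 = 17.4415


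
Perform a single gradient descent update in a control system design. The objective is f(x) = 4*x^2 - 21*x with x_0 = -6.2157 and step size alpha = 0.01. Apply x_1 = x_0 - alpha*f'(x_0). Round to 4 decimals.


We compute the gradient at x_0 and apply the update.
f'(x) = 8*x - 21
f'(-6.2157) = 8*-6.2157 - 21 = -70.7256
x_1 = -6.2157 - 0.01*-70.7256 = -5.5084


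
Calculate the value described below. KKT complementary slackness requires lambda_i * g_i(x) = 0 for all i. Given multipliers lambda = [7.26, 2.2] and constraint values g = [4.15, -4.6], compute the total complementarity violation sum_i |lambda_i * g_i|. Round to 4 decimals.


KKT complementary slackness check:
lambda_1 * g_1 = 7.26 * 4.15 = 30.129
lambda_2 * g_2 = 2.2 * -4.6 = -10.12
Total violation = 30.129 + 10.12 = 40.249
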